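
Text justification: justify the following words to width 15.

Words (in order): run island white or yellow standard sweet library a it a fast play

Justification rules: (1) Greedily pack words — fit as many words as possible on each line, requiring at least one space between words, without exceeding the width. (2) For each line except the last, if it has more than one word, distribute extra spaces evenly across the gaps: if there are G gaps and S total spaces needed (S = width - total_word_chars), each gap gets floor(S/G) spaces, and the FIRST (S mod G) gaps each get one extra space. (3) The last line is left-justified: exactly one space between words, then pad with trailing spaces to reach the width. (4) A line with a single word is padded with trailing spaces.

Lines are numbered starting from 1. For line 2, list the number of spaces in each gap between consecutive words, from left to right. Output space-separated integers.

Answer: 1 1

Derivation:
Line 1: ['run', 'island'] (min_width=10, slack=5)
Line 2: ['white', 'or', 'yellow'] (min_width=15, slack=0)
Line 3: ['standard', 'sweet'] (min_width=14, slack=1)
Line 4: ['library', 'a', 'it', 'a'] (min_width=14, slack=1)
Line 5: ['fast', 'play'] (min_width=9, slack=6)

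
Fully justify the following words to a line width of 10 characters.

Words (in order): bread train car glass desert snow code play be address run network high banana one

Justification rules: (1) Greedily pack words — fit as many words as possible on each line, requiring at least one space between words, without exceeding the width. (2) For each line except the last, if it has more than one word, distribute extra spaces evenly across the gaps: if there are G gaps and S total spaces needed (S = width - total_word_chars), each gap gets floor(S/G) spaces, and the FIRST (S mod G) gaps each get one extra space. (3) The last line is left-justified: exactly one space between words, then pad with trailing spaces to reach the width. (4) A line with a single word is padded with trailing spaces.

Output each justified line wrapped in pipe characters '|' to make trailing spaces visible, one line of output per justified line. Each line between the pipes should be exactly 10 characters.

Answer: |bread     |
|train  car|
|glass     |
|desert    |
|snow  code|
|play    be|
|address   |
|run       |
|network   |
|high      |
|banana one|

Derivation:
Line 1: ['bread'] (min_width=5, slack=5)
Line 2: ['train', 'car'] (min_width=9, slack=1)
Line 3: ['glass'] (min_width=5, slack=5)
Line 4: ['desert'] (min_width=6, slack=4)
Line 5: ['snow', 'code'] (min_width=9, slack=1)
Line 6: ['play', 'be'] (min_width=7, slack=3)
Line 7: ['address'] (min_width=7, slack=3)
Line 8: ['run'] (min_width=3, slack=7)
Line 9: ['network'] (min_width=7, slack=3)
Line 10: ['high'] (min_width=4, slack=6)
Line 11: ['banana', 'one'] (min_width=10, slack=0)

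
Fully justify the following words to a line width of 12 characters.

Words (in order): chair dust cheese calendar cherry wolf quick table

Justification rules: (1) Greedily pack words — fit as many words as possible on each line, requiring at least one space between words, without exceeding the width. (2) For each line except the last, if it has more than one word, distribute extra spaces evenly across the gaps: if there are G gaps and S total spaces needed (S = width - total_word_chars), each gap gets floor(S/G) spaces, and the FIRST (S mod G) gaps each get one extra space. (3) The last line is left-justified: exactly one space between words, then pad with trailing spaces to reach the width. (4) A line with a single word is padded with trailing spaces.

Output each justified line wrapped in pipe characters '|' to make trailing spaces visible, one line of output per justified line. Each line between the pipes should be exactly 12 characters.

Line 1: ['chair', 'dust'] (min_width=10, slack=2)
Line 2: ['cheese'] (min_width=6, slack=6)
Line 3: ['calendar'] (min_width=8, slack=4)
Line 4: ['cherry', 'wolf'] (min_width=11, slack=1)
Line 5: ['quick', 'table'] (min_width=11, slack=1)

Answer: |chair   dust|
|cheese      |
|calendar    |
|cherry  wolf|
|quick table |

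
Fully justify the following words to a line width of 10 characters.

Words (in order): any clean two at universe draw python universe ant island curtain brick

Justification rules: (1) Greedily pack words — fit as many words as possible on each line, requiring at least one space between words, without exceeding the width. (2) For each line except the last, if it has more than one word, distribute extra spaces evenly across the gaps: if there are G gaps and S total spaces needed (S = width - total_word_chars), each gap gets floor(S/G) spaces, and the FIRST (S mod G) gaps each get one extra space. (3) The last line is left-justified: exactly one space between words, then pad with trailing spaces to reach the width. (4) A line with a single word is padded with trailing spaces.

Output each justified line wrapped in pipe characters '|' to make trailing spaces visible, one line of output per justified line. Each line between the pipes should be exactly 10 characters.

Answer: |any  clean|
|two     at|
|universe  |
|draw      |
|python    |
|universe  |
|ant island|
|curtain   |
|brick     |

Derivation:
Line 1: ['any', 'clean'] (min_width=9, slack=1)
Line 2: ['two', 'at'] (min_width=6, slack=4)
Line 3: ['universe'] (min_width=8, slack=2)
Line 4: ['draw'] (min_width=4, slack=6)
Line 5: ['python'] (min_width=6, slack=4)
Line 6: ['universe'] (min_width=8, slack=2)
Line 7: ['ant', 'island'] (min_width=10, slack=0)
Line 8: ['curtain'] (min_width=7, slack=3)
Line 9: ['brick'] (min_width=5, slack=5)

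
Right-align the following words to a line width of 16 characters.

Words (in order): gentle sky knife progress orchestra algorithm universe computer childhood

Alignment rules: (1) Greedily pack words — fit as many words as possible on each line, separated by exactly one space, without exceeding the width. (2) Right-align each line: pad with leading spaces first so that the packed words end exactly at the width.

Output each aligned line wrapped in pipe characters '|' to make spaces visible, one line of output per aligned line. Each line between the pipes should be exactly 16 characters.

Line 1: ['gentle', 'sky', 'knife'] (min_width=16, slack=0)
Line 2: ['progress'] (min_width=8, slack=8)
Line 3: ['orchestra'] (min_width=9, slack=7)
Line 4: ['algorithm'] (min_width=9, slack=7)
Line 5: ['universe'] (min_width=8, slack=8)
Line 6: ['computer'] (min_width=8, slack=8)
Line 7: ['childhood'] (min_width=9, slack=7)

Answer: |gentle sky knife|
|        progress|
|       orchestra|
|       algorithm|
|        universe|
|        computer|
|       childhood|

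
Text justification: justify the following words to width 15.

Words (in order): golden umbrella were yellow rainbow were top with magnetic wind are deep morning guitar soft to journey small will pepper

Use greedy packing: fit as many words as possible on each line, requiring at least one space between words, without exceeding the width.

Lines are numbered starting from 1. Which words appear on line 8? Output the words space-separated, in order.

Line 1: ['golden', 'umbrella'] (min_width=15, slack=0)
Line 2: ['were', 'yellow'] (min_width=11, slack=4)
Line 3: ['rainbow', 'were'] (min_width=12, slack=3)
Line 4: ['top', 'with'] (min_width=8, slack=7)
Line 5: ['magnetic', 'wind'] (min_width=13, slack=2)
Line 6: ['are', 'deep'] (min_width=8, slack=7)
Line 7: ['morning', 'guitar'] (min_width=14, slack=1)
Line 8: ['soft', 'to', 'journey'] (min_width=15, slack=0)
Line 9: ['small', 'will'] (min_width=10, slack=5)
Line 10: ['pepper'] (min_width=6, slack=9)

Answer: soft to journey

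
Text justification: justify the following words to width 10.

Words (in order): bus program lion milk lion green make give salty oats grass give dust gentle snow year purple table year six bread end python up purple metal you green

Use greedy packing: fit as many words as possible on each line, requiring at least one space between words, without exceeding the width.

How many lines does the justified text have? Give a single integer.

Line 1: ['bus'] (min_width=3, slack=7)
Line 2: ['program'] (min_width=7, slack=3)
Line 3: ['lion', 'milk'] (min_width=9, slack=1)
Line 4: ['lion', 'green'] (min_width=10, slack=0)
Line 5: ['make', 'give'] (min_width=9, slack=1)
Line 6: ['salty', 'oats'] (min_width=10, slack=0)
Line 7: ['grass', 'give'] (min_width=10, slack=0)
Line 8: ['dust'] (min_width=4, slack=6)
Line 9: ['gentle'] (min_width=6, slack=4)
Line 10: ['snow', 'year'] (min_width=9, slack=1)
Line 11: ['purple'] (min_width=6, slack=4)
Line 12: ['table', 'year'] (min_width=10, slack=0)
Line 13: ['six', 'bread'] (min_width=9, slack=1)
Line 14: ['end', 'python'] (min_width=10, slack=0)
Line 15: ['up', 'purple'] (min_width=9, slack=1)
Line 16: ['metal', 'you'] (min_width=9, slack=1)
Line 17: ['green'] (min_width=5, slack=5)
Total lines: 17

Answer: 17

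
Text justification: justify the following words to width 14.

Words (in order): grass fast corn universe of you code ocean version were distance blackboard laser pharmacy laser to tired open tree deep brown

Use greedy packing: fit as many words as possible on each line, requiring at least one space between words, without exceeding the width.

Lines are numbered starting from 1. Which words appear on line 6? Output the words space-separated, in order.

Line 1: ['grass', 'fast'] (min_width=10, slack=4)
Line 2: ['corn', 'universe'] (min_width=13, slack=1)
Line 3: ['of', 'you', 'code'] (min_width=11, slack=3)
Line 4: ['ocean', 'version'] (min_width=13, slack=1)
Line 5: ['were', 'distance'] (min_width=13, slack=1)
Line 6: ['blackboard'] (min_width=10, slack=4)
Line 7: ['laser', 'pharmacy'] (min_width=14, slack=0)
Line 8: ['laser', 'to', 'tired'] (min_width=14, slack=0)
Line 9: ['open', 'tree', 'deep'] (min_width=14, slack=0)
Line 10: ['brown'] (min_width=5, slack=9)

Answer: blackboard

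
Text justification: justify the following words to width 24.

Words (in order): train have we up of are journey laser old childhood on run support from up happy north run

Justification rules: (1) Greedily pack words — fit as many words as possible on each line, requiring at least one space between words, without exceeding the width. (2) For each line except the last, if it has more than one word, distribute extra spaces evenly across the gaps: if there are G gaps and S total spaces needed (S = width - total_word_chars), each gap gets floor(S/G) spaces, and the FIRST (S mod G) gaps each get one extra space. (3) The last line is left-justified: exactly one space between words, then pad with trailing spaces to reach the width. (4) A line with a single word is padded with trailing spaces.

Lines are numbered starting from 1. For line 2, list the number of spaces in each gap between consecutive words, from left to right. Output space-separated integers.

Answer: 5 4

Derivation:
Line 1: ['train', 'have', 'we', 'up', 'of', 'are'] (min_width=23, slack=1)
Line 2: ['journey', 'laser', 'old'] (min_width=17, slack=7)
Line 3: ['childhood', 'on', 'run', 'support'] (min_width=24, slack=0)
Line 4: ['from', 'up', 'happy', 'north', 'run'] (min_width=23, slack=1)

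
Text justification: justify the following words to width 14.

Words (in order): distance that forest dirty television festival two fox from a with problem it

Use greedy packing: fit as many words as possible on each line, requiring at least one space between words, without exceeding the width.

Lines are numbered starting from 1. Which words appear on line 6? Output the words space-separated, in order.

Line 1: ['distance', 'that'] (min_width=13, slack=1)
Line 2: ['forest', 'dirty'] (min_width=12, slack=2)
Line 3: ['television'] (min_width=10, slack=4)
Line 4: ['festival', 'two'] (min_width=12, slack=2)
Line 5: ['fox', 'from', 'a'] (min_width=10, slack=4)
Line 6: ['with', 'problem'] (min_width=12, slack=2)
Line 7: ['it'] (min_width=2, slack=12)

Answer: with problem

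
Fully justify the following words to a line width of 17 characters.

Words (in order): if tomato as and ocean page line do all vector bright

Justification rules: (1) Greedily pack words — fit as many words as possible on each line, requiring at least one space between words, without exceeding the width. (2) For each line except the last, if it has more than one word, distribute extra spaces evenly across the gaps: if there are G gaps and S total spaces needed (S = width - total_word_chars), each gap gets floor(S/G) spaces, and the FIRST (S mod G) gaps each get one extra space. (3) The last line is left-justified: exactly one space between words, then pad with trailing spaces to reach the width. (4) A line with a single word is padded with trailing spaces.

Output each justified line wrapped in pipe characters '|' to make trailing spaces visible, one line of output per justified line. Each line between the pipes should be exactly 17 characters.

Answer: |if  tomato as and|
|ocean  page  line|
|do   all   vector|
|bright           |

Derivation:
Line 1: ['if', 'tomato', 'as', 'and'] (min_width=16, slack=1)
Line 2: ['ocean', 'page', 'line'] (min_width=15, slack=2)
Line 3: ['do', 'all', 'vector'] (min_width=13, slack=4)
Line 4: ['bright'] (min_width=6, slack=11)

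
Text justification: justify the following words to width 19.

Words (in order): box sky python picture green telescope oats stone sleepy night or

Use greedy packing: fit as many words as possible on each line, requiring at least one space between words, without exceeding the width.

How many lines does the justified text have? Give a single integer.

Line 1: ['box', 'sky', 'python'] (min_width=14, slack=5)
Line 2: ['picture', 'green'] (min_width=13, slack=6)
Line 3: ['telescope', 'oats'] (min_width=14, slack=5)
Line 4: ['stone', 'sleepy', 'night'] (min_width=18, slack=1)
Line 5: ['or'] (min_width=2, slack=17)
Total lines: 5

Answer: 5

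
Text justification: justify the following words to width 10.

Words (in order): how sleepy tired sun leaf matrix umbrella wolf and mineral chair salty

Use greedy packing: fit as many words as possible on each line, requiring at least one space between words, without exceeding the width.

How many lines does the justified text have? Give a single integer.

Answer: 9

Derivation:
Line 1: ['how', 'sleepy'] (min_width=10, slack=0)
Line 2: ['tired', 'sun'] (min_width=9, slack=1)
Line 3: ['leaf'] (min_width=4, slack=6)
Line 4: ['matrix'] (min_width=6, slack=4)
Line 5: ['umbrella'] (min_width=8, slack=2)
Line 6: ['wolf', 'and'] (min_width=8, slack=2)
Line 7: ['mineral'] (min_width=7, slack=3)
Line 8: ['chair'] (min_width=5, slack=5)
Line 9: ['salty'] (min_width=5, slack=5)
Total lines: 9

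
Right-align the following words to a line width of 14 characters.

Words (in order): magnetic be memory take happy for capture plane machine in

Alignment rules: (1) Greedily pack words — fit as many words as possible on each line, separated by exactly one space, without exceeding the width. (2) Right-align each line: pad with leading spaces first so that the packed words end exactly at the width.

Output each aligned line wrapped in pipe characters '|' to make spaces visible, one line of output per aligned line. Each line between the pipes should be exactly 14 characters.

Answer: |   magnetic be|
|   memory take|
|     happy for|
| capture plane|
|    machine in|

Derivation:
Line 1: ['magnetic', 'be'] (min_width=11, slack=3)
Line 2: ['memory', 'take'] (min_width=11, slack=3)
Line 3: ['happy', 'for'] (min_width=9, slack=5)
Line 4: ['capture', 'plane'] (min_width=13, slack=1)
Line 5: ['machine', 'in'] (min_width=10, slack=4)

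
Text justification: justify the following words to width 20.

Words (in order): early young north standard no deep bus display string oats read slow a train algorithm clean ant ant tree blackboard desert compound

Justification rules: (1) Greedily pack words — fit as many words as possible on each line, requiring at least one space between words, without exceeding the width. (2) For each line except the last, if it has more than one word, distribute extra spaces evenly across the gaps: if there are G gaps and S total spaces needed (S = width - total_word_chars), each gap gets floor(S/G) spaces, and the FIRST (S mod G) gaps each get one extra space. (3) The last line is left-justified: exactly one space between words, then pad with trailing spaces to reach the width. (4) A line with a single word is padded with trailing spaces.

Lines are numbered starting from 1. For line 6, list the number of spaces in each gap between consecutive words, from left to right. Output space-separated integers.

Line 1: ['early', 'young', 'north'] (min_width=17, slack=3)
Line 2: ['standard', 'no', 'deep', 'bus'] (min_width=20, slack=0)
Line 3: ['display', 'string', 'oats'] (min_width=19, slack=1)
Line 4: ['read', 'slow', 'a', 'train'] (min_width=17, slack=3)
Line 5: ['algorithm', 'clean', 'ant'] (min_width=19, slack=1)
Line 6: ['ant', 'tree', 'blackboard'] (min_width=19, slack=1)
Line 7: ['desert', 'compound'] (min_width=15, slack=5)

Answer: 2 1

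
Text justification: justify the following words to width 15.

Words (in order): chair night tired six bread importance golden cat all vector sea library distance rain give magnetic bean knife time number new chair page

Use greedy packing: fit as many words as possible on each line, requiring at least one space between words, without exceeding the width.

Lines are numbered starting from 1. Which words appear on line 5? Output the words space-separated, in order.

Line 1: ['chair', 'night'] (min_width=11, slack=4)
Line 2: ['tired', 'six', 'bread'] (min_width=15, slack=0)
Line 3: ['importance'] (min_width=10, slack=5)
Line 4: ['golden', 'cat', 'all'] (min_width=14, slack=1)
Line 5: ['vector', 'sea'] (min_width=10, slack=5)
Line 6: ['library'] (min_width=7, slack=8)
Line 7: ['distance', 'rain'] (min_width=13, slack=2)
Line 8: ['give', 'magnetic'] (min_width=13, slack=2)
Line 9: ['bean', 'knife', 'time'] (min_width=15, slack=0)
Line 10: ['number', 'new'] (min_width=10, slack=5)
Line 11: ['chair', 'page'] (min_width=10, slack=5)

Answer: vector sea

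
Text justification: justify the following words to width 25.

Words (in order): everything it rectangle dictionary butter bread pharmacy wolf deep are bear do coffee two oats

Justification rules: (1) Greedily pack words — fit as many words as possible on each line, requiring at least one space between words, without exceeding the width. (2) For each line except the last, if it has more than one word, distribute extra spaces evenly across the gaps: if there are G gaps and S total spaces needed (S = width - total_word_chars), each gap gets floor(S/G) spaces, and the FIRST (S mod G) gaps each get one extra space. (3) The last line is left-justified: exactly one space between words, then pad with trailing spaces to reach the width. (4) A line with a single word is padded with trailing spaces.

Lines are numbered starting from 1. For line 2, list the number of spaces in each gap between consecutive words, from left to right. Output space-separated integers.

Answer: 2 2

Derivation:
Line 1: ['everything', 'it', 'rectangle'] (min_width=23, slack=2)
Line 2: ['dictionary', 'butter', 'bread'] (min_width=23, slack=2)
Line 3: ['pharmacy', 'wolf', 'deep', 'are'] (min_width=22, slack=3)
Line 4: ['bear', 'do', 'coffee', 'two', 'oats'] (min_width=23, slack=2)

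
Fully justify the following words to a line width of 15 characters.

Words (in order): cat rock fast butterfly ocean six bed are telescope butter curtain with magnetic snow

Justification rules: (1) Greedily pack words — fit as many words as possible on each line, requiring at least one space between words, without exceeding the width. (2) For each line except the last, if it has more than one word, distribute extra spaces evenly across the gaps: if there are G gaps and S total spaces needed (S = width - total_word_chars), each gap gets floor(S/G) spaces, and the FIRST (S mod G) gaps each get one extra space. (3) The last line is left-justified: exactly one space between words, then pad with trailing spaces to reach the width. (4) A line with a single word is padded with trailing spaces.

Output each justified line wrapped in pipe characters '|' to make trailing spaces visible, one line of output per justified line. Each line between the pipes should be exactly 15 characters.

Line 1: ['cat', 'rock', 'fast'] (min_width=13, slack=2)
Line 2: ['butterfly', 'ocean'] (min_width=15, slack=0)
Line 3: ['six', 'bed', 'are'] (min_width=11, slack=4)
Line 4: ['telescope'] (min_width=9, slack=6)
Line 5: ['butter', 'curtain'] (min_width=14, slack=1)
Line 6: ['with', 'magnetic'] (min_width=13, slack=2)
Line 7: ['snow'] (min_width=4, slack=11)

Answer: |cat  rock  fast|
|butterfly ocean|
|six   bed   are|
|telescope      |
|butter  curtain|
|with   magnetic|
|snow           |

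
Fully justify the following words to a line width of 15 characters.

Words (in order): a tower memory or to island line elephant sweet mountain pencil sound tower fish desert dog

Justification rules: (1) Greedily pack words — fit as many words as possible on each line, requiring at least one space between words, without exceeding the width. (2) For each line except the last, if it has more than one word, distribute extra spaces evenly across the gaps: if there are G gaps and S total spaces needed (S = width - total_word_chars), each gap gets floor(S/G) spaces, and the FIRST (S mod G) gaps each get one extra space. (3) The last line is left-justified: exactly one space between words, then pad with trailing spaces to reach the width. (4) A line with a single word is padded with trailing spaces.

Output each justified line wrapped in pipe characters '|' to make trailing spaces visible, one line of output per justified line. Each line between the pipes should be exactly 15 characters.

Answer: |a  tower memory|
|or   to  island|
|line   elephant|
|sweet  mountain|
|pencil    sound|
|tower      fish|
|desert dog     |

Derivation:
Line 1: ['a', 'tower', 'memory'] (min_width=14, slack=1)
Line 2: ['or', 'to', 'island'] (min_width=12, slack=3)
Line 3: ['line', 'elephant'] (min_width=13, slack=2)
Line 4: ['sweet', 'mountain'] (min_width=14, slack=1)
Line 5: ['pencil', 'sound'] (min_width=12, slack=3)
Line 6: ['tower', 'fish'] (min_width=10, slack=5)
Line 7: ['desert', 'dog'] (min_width=10, slack=5)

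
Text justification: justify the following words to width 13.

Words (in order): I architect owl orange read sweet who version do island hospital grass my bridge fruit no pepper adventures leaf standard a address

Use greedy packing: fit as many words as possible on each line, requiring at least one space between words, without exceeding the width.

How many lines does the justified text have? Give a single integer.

Answer: 12

Derivation:
Line 1: ['I', 'architect'] (min_width=11, slack=2)
Line 2: ['owl', 'orange'] (min_width=10, slack=3)
Line 3: ['read', 'sweet'] (min_width=10, slack=3)
Line 4: ['who', 'version'] (min_width=11, slack=2)
Line 5: ['do', 'island'] (min_width=9, slack=4)
Line 6: ['hospital'] (min_width=8, slack=5)
Line 7: ['grass', 'my'] (min_width=8, slack=5)
Line 8: ['bridge', 'fruit'] (min_width=12, slack=1)
Line 9: ['no', 'pepper'] (min_width=9, slack=4)
Line 10: ['adventures'] (min_width=10, slack=3)
Line 11: ['leaf', 'standard'] (min_width=13, slack=0)
Line 12: ['a', 'address'] (min_width=9, slack=4)
Total lines: 12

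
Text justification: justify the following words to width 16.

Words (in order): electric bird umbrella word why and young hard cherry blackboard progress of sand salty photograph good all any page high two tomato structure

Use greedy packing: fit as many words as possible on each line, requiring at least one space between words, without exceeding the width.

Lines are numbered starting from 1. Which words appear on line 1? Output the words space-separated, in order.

Line 1: ['electric', 'bird'] (min_width=13, slack=3)
Line 2: ['umbrella', 'word'] (min_width=13, slack=3)
Line 3: ['why', 'and', 'young'] (min_width=13, slack=3)
Line 4: ['hard', 'cherry'] (min_width=11, slack=5)
Line 5: ['blackboard'] (min_width=10, slack=6)
Line 6: ['progress', 'of', 'sand'] (min_width=16, slack=0)
Line 7: ['salty', 'photograph'] (min_width=16, slack=0)
Line 8: ['good', 'all', 'any'] (min_width=12, slack=4)
Line 9: ['page', 'high', 'two'] (min_width=13, slack=3)
Line 10: ['tomato', 'structure'] (min_width=16, slack=0)

Answer: electric bird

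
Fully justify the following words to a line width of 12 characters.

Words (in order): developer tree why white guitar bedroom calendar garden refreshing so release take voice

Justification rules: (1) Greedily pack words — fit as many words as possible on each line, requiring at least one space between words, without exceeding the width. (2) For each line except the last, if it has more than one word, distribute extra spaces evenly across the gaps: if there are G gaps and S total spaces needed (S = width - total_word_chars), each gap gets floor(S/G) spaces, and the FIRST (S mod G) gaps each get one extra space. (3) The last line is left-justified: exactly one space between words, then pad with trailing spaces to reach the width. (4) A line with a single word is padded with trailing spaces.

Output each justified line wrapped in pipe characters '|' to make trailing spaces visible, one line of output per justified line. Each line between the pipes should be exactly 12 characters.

Line 1: ['developer'] (min_width=9, slack=3)
Line 2: ['tree', 'why'] (min_width=8, slack=4)
Line 3: ['white', 'guitar'] (min_width=12, slack=0)
Line 4: ['bedroom'] (min_width=7, slack=5)
Line 5: ['calendar'] (min_width=8, slack=4)
Line 6: ['garden'] (min_width=6, slack=6)
Line 7: ['refreshing'] (min_width=10, slack=2)
Line 8: ['so', 'release'] (min_width=10, slack=2)
Line 9: ['take', 'voice'] (min_width=10, slack=2)

Answer: |developer   |
|tree     why|
|white guitar|
|bedroom     |
|calendar    |
|garden      |
|refreshing  |
|so   release|
|take voice  |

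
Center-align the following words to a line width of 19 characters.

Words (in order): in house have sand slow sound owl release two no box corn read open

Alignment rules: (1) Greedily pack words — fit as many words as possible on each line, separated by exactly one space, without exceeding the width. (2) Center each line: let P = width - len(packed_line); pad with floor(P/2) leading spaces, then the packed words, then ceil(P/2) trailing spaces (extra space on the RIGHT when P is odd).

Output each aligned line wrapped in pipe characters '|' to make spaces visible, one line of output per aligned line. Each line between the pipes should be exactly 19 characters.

Line 1: ['in', 'house', 'have', 'sand'] (min_width=18, slack=1)
Line 2: ['slow', 'sound', 'owl'] (min_width=14, slack=5)
Line 3: ['release', 'two', 'no', 'box'] (min_width=18, slack=1)
Line 4: ['corn', 'read', 'open'] (min_width=14, slack=5)

Answer: |in house have sand |
|  slow sound owl   |
|release two no box |
|  corn read open   |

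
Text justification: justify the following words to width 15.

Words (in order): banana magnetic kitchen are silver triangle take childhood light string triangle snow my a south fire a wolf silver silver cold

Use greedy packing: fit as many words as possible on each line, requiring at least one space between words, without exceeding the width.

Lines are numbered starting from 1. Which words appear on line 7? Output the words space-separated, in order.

Answer: my a south fire

Derivation:
Line 1: ['banana', 'magnetic'] (min_width=15, slack=0)
Line 2: ['kitchen', 'are'] (min_width=11, slack=4)
Line 3: ['silver', 'triangle'] (min_width=15, slack=0)
Line 4: ['take', 'childhood'] (min_width=14, slack=1)
Line 5: ['light', 'string'] (min_width=12, slack=3)
Line 6: ['triangle', 'snow'] (min_width=13, slack=2)
Line 7: ['my', 'a', 'south', 'fire'] (min_width=15, slack=0)
Line 8: ['a', 'wolf', 'silver'] (min_width=13, slack=2)
Line 9: ['silver', 'cold'] (min_width=11, slack=4)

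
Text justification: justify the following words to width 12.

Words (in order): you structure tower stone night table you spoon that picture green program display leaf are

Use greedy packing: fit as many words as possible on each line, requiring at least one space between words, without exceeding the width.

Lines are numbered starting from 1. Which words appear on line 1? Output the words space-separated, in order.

Line 1: ['you'] (min_width=3, slack=9)
Line 2: ['structure'] (min_width=9, slack=3)
Line 3: ['tower', 'stone'] (min_width=11, slack=1)
Line 4: ['night', 'table'] (min_width=11, slack=1)
Line 5: ['you', 'spoon'] (min_width=9, slack=3)
Line 6: ['that', 'picture'] (min_width=12, slack=0)
Line 7: ['green'] (min_width=5, slack=7)
Line 8: ['program'] (min_width=7, slack=5)
Line 9: ['display', 'leaf'] (min_width=12, slack=0)
Line 10: ['are'] (min_width=3, slack=9)

Answer: you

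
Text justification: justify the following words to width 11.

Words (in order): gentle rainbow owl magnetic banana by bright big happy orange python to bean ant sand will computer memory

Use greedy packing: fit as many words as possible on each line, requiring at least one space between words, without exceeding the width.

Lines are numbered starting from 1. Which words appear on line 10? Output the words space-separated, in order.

Line 1: ['gentle'] (min_width=6, slack=5)
Line 2: ['rainbow', 'owl'] (min_width=11, slack=0)
Line 3: ['magnetic'] (min_width=8, slack=3)
Line 4: ['banana', 'by'] (min_width=9, slack=2)
Line 5: ['bright', 'big'] (min_width=10, slack=1)
Line 6: ['happy'] (min_width=5, slack=6)
Line 7: ['orange'] (min_width=6, slack=5)
Line 8: ['python', 'to'] (min_width=9, slack=2)
Line 9: ['bean', 'ant'] (min_width=8, slack=3)
Line 10: ['sand', 'will'] (min_width=9, slack=2)
Line 11: ['computer'] (min_width=8, slack=3)
Line 12: ['memory'] (min_width=6, slack=5)

Answer: sand will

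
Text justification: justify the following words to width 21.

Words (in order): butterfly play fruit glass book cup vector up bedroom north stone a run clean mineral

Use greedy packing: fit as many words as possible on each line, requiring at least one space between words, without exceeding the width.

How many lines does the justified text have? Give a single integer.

Line 1: ['butterfly', 'play', 'fruit'] (min_width=20, slack=1)
Line 2: ['glass', 'book', 'cup', 'vector'] (min_width=21, slack=0)
Line 3: ['up', 'bedroom', 'north'] (min_width=16, slack=5)
Line 4: ['stone', 'a', 'run', 'clean'] (min_width=17, slack=4)
Line 5: ['mineral'] (min_width=7, slack=14)
Total lines: 5

Answer: 5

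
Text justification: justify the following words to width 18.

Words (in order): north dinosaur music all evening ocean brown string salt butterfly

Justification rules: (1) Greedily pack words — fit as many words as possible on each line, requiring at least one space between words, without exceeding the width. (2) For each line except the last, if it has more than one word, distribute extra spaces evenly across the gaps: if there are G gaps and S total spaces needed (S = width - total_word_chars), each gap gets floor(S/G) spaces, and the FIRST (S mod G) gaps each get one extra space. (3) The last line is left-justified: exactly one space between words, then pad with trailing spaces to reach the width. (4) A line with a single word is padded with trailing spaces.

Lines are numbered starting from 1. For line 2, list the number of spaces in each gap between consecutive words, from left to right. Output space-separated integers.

Line 1: ['north', 'dinosaur'] (min_width=14, slack=4)
Line 2: ['music', 'all', 'evening'] (min_width=17, slack=1)
Line 3: ['ocean', 'brown', 'string'] (min_width=18, slack=0)
Line 4: ['salt', 'butterfly'] (min_width=14, slack=4)

Answer: 2 1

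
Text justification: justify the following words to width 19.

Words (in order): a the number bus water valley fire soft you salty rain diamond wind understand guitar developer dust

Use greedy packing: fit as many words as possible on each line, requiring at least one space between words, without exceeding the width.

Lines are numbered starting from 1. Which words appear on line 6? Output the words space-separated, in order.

Answer: developer dust

Derivation:
Line 1: ['a', 'the', 'number', 'bus'] (min_width=16, slack=3)
Line 2: ['water', 'valley', 'fire'] (min_width=17, slack=2)
Line 3: ['soft', 'you', 'salty', 'rain'] (min_width=19, slack=0)
Line 4: ['diamond', 'wind'] (min_width=12, slack=7)
Line 5: ['understand', 'guitar'] (min_width=17, slack=2)
Line 6: ['developer', 'dust'] (min_width=14, slack=5)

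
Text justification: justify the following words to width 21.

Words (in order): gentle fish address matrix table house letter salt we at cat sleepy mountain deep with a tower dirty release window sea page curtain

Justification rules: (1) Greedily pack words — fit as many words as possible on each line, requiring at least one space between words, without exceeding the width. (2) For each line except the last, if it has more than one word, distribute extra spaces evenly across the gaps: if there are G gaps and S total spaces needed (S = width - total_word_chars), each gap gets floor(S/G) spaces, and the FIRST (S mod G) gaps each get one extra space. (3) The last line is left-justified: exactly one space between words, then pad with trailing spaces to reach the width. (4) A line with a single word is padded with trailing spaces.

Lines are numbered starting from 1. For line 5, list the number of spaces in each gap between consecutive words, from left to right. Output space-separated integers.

Line 1: ['gentle', 'fish', 'address'] (min_width=19, slack=2)
Line 2: ['matrix', 'table', 'house'] (min_width=18, slack=3)
Line 3: ['letter', 'salt', 'we', 'at', 'cat'] (min_width=21, slack=0)
Line 4: ['sleepy', 'mountain', 'deep'] (min_width=20, slack=1)
Line 5: ['with', 'a', 'tower', 'dirty'] (min_width=18, slack=3)
Line 6: ['release', 'window', 'sea'] (min_width=18, slack=3)
Line 7: ['page', 'curtain'] (min_width=12, slack=9)

Answer: 2 2 2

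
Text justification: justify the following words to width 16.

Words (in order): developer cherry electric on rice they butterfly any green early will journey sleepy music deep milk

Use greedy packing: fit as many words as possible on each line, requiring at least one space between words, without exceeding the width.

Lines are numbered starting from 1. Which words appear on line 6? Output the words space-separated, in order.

Answer: sleepy music

Derivation:
Line 1: ['developer', 'cherry'] (min_width=16, slack=0)
Line 2: ['electric', 'on', 'rice'] (min_width=16, slack=0)
Line 3: ['they', 'butterfly'] (min_width=14, slack=2)
Line 4: ['any', 'green', 'early'] (min_width=15, slack=1)
Line 5: ['will', 'journey'] (min_width=12, slack=4)
Line 6: ['sleepy', 'music'] (min_width=12, slack=4)
Line 7: ['deep', 'milk'] (min_width=9, slack=7)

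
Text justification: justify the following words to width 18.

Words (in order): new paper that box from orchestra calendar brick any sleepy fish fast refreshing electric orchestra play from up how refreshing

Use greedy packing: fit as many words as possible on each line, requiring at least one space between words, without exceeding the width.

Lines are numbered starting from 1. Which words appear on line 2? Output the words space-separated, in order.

Answer: from orchestra

Derivation:
Line 1: ['new', 'paper', 'that', 'box'] (min_width=18, slack=0)
Line 2: ['from', 'orchestra'] (min_width=14, slack=4)
Line 3: ['calendar', 'brick', 'any'] (min_width=18, slack=0)
Line 4: ['sleepy', 'fish', 'fast'] (min_width=16, slack=2)
Line 5: ['refreshing'] (min_width=10, slack=8)
Line 6: ['electric', 'orchestra'] (min_width=18, slack=0)
Line 7: ['play', 'from', 'up', 'how'] (min_width=16, slack=2)
Line 8: ['refreshing'] (min_width=10, slack=8)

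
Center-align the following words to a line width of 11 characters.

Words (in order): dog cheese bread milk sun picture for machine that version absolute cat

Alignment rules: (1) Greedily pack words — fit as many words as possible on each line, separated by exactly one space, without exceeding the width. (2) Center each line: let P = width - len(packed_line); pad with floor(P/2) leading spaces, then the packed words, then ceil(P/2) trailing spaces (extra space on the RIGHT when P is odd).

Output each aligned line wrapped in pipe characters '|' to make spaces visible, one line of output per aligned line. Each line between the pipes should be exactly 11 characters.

Line 1: ['dog', 'cheese'] (min_width=10, slack=1)
Line 2: ['bread', 'milk'] (min_width=10, slack=1)
Line 3: ['sun', 'picture'] (min_width=11, slack=0)
Line 4: ['for', 'machine'] (min_width=11, slack=0)
Line 5: ['that'] (min_width=4, slack=7)
Line 6: ['version'] (min_width=7, slack=4)
Line 7: ['absolute'] (min_width=8, slack=3)
Line 8: ['cat'] (min_width=3, slack=8)

Answer: |dog cheese |
|bread milk |
|sun picture|
|for machine|
|   that    |
|  version  |
| absolute  |
|    cat    |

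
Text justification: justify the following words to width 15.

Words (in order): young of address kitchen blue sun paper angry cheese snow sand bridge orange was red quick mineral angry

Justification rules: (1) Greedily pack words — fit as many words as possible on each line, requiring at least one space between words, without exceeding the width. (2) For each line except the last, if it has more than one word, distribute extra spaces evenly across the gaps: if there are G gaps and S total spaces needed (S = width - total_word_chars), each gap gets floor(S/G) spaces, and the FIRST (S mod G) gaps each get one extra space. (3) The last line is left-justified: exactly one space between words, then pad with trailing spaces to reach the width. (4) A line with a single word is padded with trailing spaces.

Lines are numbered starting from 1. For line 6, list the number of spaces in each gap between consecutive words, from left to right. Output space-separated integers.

Line 1: ['young', 'of'] (min_width=8, slack=7)
Line 2: ['address', 'kitchen'] (min_width=15, slack=0)
Line 3: ['blue', 'sun', 'paper'] (min_width=14, slack=1)
Line 4: ['angry', 'cheese'] (min_width=12, slack=3)
Line 5: ['snow', 'sand'] (min_width=9, slack=6)
Line 6: ['bridge', 'orange'] (min_width=13, slack=2)
Line 7: ['was', 'red', 'quick'] (min_width=13, slack=2)
Line 8: ['mineral', 'angry'] (min_width=13, slack=2)

Answer: 3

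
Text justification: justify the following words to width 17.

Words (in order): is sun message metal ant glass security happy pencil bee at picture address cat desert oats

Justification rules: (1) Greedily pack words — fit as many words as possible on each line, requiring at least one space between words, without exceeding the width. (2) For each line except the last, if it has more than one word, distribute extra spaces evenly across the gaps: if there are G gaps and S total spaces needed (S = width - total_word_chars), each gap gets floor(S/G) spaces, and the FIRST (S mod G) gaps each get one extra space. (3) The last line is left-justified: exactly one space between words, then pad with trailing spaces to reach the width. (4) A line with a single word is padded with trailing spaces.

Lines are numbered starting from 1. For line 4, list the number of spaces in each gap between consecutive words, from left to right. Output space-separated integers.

Answer: 3 3

Derivation:
Line 1: ['is', 'sun', 'message'] (min_width=14, slack=3)
Line 2: ['metal', 'ant', 'glass'] (min_width=15, slack=2)
Line 3: ['security', 'happy'] (min_width=14, slack=3)
Line 4: ['pencil', 'bee', 'at'] (min_width=13, slack=4)
Line 5: ['picture', 'address'] (min_width=15, slack=2)
Line 6: ['cat', 'desert', 'oats'] (min_width=15, slack=2)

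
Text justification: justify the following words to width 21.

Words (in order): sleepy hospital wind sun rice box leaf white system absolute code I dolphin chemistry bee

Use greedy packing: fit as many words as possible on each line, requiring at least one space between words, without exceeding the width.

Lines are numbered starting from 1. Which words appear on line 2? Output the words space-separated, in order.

Line 1: ['sleepy', 'hospital', 'wind'] (min_width=20, slack=1)
Line 2: ['sun', 'rice', 'box', 'leaf'] (min_width=17, slack=4)
Line 3: ['white', 'system', 'absolute'] (min_width=21, slack=0)
Line 4: ['code', 'I', 'dolphin'] (min_width=14, slack=7)
Line 5: ['chemistry', 'bee'] (min_width=13, slack=8)

Answer: sun rice box leaf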